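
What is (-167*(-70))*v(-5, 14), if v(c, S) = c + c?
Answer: -116900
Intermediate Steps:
v(c, S) = 2*c
(-167*(-70))*v(-5, 14) = (-167*(-70))*(2*(-5)) = 11690*(-10) = -116900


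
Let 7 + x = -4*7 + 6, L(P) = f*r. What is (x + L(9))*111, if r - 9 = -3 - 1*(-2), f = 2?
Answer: -1443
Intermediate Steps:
r = 8 (r = 9 + (-3 - 1*(-2)) = 9 + (-3 + 2) = 9 - 1 = 8)
L(P) = 16 (L(P) = 2*8 = 16)
x = -29 (x = -7 + (-4*7 + 6) = -7 + (-28 + 6) = -7 - 22 = -29)
(x + L(9))*111 = (-29 + 16)*111 = -13*111 = -1443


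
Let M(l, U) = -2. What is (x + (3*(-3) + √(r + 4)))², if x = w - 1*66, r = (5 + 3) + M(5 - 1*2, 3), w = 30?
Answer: (45 - √10)² ≈ 1750.4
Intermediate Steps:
r = 6 (r = (5 + 3) - 2 = 8 - 2 = 6)
x = -36 (x = 30 - 1*66 = 30 - 66 = -36)
(x + (3*(-3) + √(r + 4)))² = (-36 + (3*(-3) + √(6 + 4)))² = (-36 + (-9 + √10))² = (-45 + √10)²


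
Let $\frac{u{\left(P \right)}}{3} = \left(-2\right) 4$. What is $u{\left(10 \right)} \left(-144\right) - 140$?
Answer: $3316$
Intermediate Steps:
$u{\left(P \right)} = -24$ ($u{\left(P \right)} = 3 \left(\left(-2\right) 4\right) = 3 \left(-8\right) = -24$)
$u{\left(10 \right)} \left(-144\right) - 140 = \left(-24\right) \left(-144\right) - 140 = 3456 - 140 = 3316$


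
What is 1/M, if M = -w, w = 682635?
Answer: -1/682635 ≈ -1.4649e-6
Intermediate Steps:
M = -682635 (M = -1*682635 = -682635)
1/M = 1/(-682635) = -1/682635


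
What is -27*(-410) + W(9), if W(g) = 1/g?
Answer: 99631/9 ≈ 11070.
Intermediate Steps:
W(g) = 1/g
-27*(-410) + W(9) = -27*(-410) + 1/9 = 11070 + ⅑ = 99631/9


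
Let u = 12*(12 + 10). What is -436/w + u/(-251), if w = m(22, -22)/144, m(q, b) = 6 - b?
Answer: -3941544/1757 ≈ -2243.3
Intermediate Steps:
u = 264 (u = 12*22 = 264)
w = 7/36 (w = (6 - 1*(-22))/144 = (6 + 22)*(1/144) = 28*(1/144) = 7/36 ≈ 0.19444)
-436/w + u/(-251) = -436/7/36 + 264/(-251) = -436*36/7 + 264*(-1/251) = -15696/7 - 264/251 = -3941544/1757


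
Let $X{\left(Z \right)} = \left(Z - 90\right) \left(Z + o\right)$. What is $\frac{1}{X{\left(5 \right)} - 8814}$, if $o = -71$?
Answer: $- \frac{1}{3204} \approx -0.00031211$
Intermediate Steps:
$X{\left(Z \right)} = \left(-90 + Z\right) \left(-71 + Z\right)$ ($X{\left(Z \right)} = \left(Z - 90\right) \left(Z - 71\right) = \left(-90 + Z\right) \left(-71 + Z\right)$)
$\frac{1}{X{\left(5 \right)} - 8814} = \frac{1}{\left(6390 + 5^{2} - 805\right) - 8814} = \frac{1}{\left(6390 + 25 - 805\right) - 8814} = \frac{1}{5610 - 8814} = \frac{1}{-3204} = - \frac{1}{3204}$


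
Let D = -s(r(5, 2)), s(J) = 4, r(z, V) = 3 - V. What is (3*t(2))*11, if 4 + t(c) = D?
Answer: -264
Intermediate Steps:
D = -4 (D = -1*4 = -4)
t(c) = -8 (t(c) = -4 - 4 = -8)
(3*t(2))*11 = (3*(-8))*11 = -24*11 = -264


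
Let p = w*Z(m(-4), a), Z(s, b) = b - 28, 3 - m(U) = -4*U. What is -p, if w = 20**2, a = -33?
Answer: 24400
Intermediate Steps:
m(U) = 3 + 4*U (m(U) = 3 - (-4)*U = 3 + 4*U)
Z(s, b) = -28 + b
w = 400
p = -24400 (p = 400*(-28 - 33) = 400*(-61) = -24400)
-p = -1*(-24400) = 24400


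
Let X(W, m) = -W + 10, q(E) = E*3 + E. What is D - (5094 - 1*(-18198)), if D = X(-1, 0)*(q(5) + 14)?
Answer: -22918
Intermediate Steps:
q(E) = 4*E (q(E) = 3*E + E = 4*E)
X(W, m) = 10 - W
D = 374 (D = (10 - 1*(-1))*(4*5 + 14) = (10 + 1)*(20 + 14) = 11*34 = 374)
D - (5094 - 1*(-18198)) = 374 - (5094 - 1*(-18198)) = 374 - (5094 + 18198) = 374 - 1*23292 = 374 - 23292 = -22918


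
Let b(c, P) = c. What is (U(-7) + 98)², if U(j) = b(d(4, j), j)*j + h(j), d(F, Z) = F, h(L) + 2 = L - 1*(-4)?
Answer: 4225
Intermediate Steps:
h(L) = 2 + L (h(L) = -2 + (L - 1*(-4)) = -2 + (L + 4) = -2 + (4 + L) = 2 + L)
U(j) = 2 + 5*j (U(j) = 4*j + (2 + j) = 2 + 5*j)
(U(-7) + 98)² = ((2 + 5*(-7)) + 98)² = ((2 - 35) + 98)² = (-33 + 98)² = 65² = 4225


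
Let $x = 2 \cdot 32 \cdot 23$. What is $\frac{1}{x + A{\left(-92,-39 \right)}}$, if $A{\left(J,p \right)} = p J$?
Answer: $\frac{1}{5060} \approx 0.00019763$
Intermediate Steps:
$A{\left(J,p \right)} = J p$
$x = 1472$ ($x = 64 \cdot 23 = 1472$)
$\frac{1}{x + A{\left(-92,-39 \right)}} = \frac{1}{1472 - -3588} = \frac{1}{1472 + 3588} = \frac{1}{5060}$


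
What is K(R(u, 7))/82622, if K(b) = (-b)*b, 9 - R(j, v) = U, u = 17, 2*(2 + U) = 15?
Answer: -49/330488 ≈ -0.00014827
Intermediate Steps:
U = 11/2 (U = -2 + (½)*15 = -2 + 15/2 = 11/2 ≈ 5.5000)
R(j, v) = 7/2 (R(j, v) = 9 - 1*11/2 = 9 - 11/2 = 7/2)
K(b) = -b²
K(R(u, 7))/82622 = -(7/2)²/82622 = -1*49/4*(1/82622) = -49/4*1/82622 = -49/330488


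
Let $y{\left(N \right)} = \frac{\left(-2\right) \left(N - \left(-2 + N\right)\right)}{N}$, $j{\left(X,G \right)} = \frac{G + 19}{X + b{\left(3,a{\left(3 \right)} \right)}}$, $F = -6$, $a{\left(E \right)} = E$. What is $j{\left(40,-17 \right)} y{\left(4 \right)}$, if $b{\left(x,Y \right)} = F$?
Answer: $- \frac{1}{17} \approx -0.058824$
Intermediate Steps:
$b{\left(x,Y \right)} = -6$
$j{\left(X,G \right)} = \frac{19 + G}{-6 + X}$ ($j{\left(X,G \right)} = \frac{G + 19}{X - 6} = \frac{19 + G}{-6 + X}$)
$y{\left(N \right)} = - \frac{4}{N}$ ($y{\left(N \right)} = \frac{\left(-2\right) 2}{N} = - \frac{4}{N}$)
$j{\left(40,-17 \right)} y{\left(4 \right)} = \frac{19 - 17}{-6 + 40} \left(- \frac{4}{4}\right) = \frac{1}{34} \cdot 2 \left(\left(-4\right) \frac{1}{4}\right) = \frac{1}{34} \cdot 2 \left(-1\right) = \frac{1}{17} \left(-1\right) = - \frac{1}{17}$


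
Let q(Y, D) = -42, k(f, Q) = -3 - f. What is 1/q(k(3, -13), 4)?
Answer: -1/42 ≈ -0.023810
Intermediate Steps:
1/q(k(3, -13), 4) = 1/(-42) = -1/42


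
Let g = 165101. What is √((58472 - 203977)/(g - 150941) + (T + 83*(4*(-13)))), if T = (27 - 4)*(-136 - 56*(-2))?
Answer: I*√2445304029/708 ≈ 69.845*I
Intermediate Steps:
T = -552 (T = 23*(-136 + 112) = 23*(-24) = -552)
√((58472 - 203977)/(g - 150941) + (T + 83*(4*(-13)))) = √((58472 - 203977)/(165101 - 150941) + (-552 + 83*(4*(-13)))) = √(-145505/14160 + (-552 + 83*(-52))) = √(-145505*1/14160 + (-552 - 4316)) = √(-29101/2832 - 4868) = √(-13815277/2832) = I*√2445304029/708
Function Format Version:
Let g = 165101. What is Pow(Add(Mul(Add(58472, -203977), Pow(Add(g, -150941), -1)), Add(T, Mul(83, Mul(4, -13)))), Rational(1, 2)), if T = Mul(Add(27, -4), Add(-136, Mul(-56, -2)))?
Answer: Mul(Rational(1, 708), I, Pow(2445304029, Rational(1, 2))) ≈ Mul(69.845, I)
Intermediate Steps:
T = -552 (T = Mul(23, Add(-136, 112)) = Mul(23, -24) = -552)
Pow(Add(Mul(Add(58472, -203977), Pow(Add(g, -150941), -1)), Add(T, Mul(83, Mul(4, -13)))), Rational(1, 2)) = Pow(Add(Mul(Add(58472, -203977), Pow(Add(165101, -150941), -1)), Add(-552, Mul(83, Mul(4, -13)))), Rational(1, 2)) = Pow(Add(Mul(-145505, Pow(14160, -1)), Add(-552, Mul(83, -52))), Rational(1, 2)) = Pow(Add(Mul(-145505, Rational(1, 14160)), Add(-552, -4316)), Rational(1, 2)) = Pow(Add(Rational(-29101, 2832), -4868), Rational(1, 2)) = Pow(Rational(-13815277, 2832), Rational(1, 2)) = Mul(Rational(1, 708), I, Pow(2445304029, Rational(1, 2)))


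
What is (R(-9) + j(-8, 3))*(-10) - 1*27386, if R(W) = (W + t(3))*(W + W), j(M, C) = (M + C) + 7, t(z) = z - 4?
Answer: -29206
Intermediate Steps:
t(z) = -4 + z
j(M, C) = 7 + C + M (j(M, C) = (C + M) + 7 = 7 + C + M)
R(W) = 2*W*(-1 + W) (R(W) = (W + (-4 + 3))*(W + W) = (W - 1)*(2*W) = (-1 + W)*(2*W) = 2*W*(-1 + W))
(R(-9) + j(-8, 3))*(-10) - 1*27386 = (2*(-9)*(-1 - 9) + (7 + 3 - 8))*(-10) - 1*27386 = (2*(-9)*(-10) + 2)*(-10) - 27386 = (180 + 2)*(-10) - 27386 = 182*(-10) - 27386 = -1820 - 27386 = -29206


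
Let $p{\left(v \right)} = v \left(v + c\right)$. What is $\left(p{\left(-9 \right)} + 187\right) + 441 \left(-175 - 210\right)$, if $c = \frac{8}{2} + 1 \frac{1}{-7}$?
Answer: $- \frac{1186862}{7} \approx -1.6955 \cdot 10^{5}$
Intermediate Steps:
$c = \frac{27}{7}$ ($c = 8 \cdot \frac{1}{2} + 1 \left(- \frac{1}{7}\right) = 4 - \frac{1}{7} = \frac{27}{7} \approx 3.8571$)
$p{\left(v \right)} = v \left(\frac{27}{7} + v\right)$ ($p{\left(v \right)} = v \left(v + \frac{27}{7}\right) = v \left(\frac{27}{7} + v\right)$)
$\left(p{\left(-9 \right)} + 187\right) + 441 \left(-175 - 210\right) = \left(\frac{1}{7} \left(-9\right) \left(27 + 7 \left(-9\right)\right) + 187\right) + 441 \left(-175 - 210\right) = \left(\frac{1}{7} \left(-9\right) \left(27 - 63\right) + 187\right) + 441 \left(-175 - 210\right) = \left(\frac{1}{7} \left(-9\right) \left(-36\right) + 187\right) + 441 \left(-385\right) = \left(\frac{324}{7} + 187\right) - 169785 = \frac{1633}{7} - 169785 = - \frac{1186862}{7}$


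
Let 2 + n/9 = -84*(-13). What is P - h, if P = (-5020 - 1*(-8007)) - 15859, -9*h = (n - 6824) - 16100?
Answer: -128962/9 ≈ -14329.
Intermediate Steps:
n = 9810 (n = -18 + 9*(-84*(-13)) = -18 + 9*1092 = -18 + 9828 = 9810)
h = 13114/9 (h = -((9810 - 6824) - 16100)/9 = -(2986 - 16100)/9 = -⅑*(-13114) = 13114/9 ≈ 1457.1)
P = -12872 (P = (-5020 + 8007) - 15859 = 2987 - 15859 = -12872)
P - h = -12872 - 1*13114/9 = -12872 - 13114/9 = -128962/9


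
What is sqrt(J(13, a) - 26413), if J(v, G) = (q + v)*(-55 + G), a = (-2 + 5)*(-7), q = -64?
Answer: I*sqrt(22537) ≈ 150.12*I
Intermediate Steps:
a = -21 (a = 3*(-7) = -21)
J(v, G) = (-64 + v)*(-55 + G)
sqrt(J(13, a) - 26413) = sqrt((3520 - 64*(-21) - 55*13 - 21*13) - 26413) = sqrt((3520 + 1344 - 715 - 273) - 26413) = sqrt(3876 - 26413) = sqrt(-22537) = I*sqrt(22537)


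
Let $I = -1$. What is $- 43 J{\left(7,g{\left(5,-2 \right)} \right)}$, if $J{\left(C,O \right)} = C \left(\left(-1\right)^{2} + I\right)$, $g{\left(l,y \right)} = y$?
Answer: $0$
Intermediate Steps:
$J{\left(C,O \right)} = 0$ ($J{\left(C,O \right)} = C \left(\left(-1\right)^{2} - 1\right) = C \left(1 - 1\right) = C 0 = 0$)
$- 43 J{\left(7,g{\left(5,-2 \right)} \right)} = \left(-43\right) 0 = 0$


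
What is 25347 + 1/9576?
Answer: 242722873/9576 ≈ 25347.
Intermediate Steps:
25347 + 1/9576 = 242722873/9576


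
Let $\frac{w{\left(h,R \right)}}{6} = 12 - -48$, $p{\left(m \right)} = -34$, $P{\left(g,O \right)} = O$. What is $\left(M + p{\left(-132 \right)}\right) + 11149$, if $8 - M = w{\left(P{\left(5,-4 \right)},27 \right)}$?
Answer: $10763$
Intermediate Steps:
$w{\left(h,R \right)} = 360$ ($w{\left(h,R \right)} = 6 \left(12 - -48\right) = 6 \left(12 + 48\right) = 6 \cdot 60 = 360$)
$M = -352$ ($M = 8 - 360 = -352$)
$\left(M + p{\left(-132 \right)}\right) + 11149 = \left(-352 - 34\right) + 11149 = -386 + 11149 = 10763$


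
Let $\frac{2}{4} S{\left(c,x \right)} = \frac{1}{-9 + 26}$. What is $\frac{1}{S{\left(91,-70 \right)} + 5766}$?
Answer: $\frac{17}{98024} \approx 0.00017343$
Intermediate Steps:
$S{\left(c,x \right)} = \frac{2}{17}$ ($S{\left(c,x \right)} = \frac{2}{-9 + 26} = \frac{2}{17}$)
$\frac{1}{S{\left(91,-70 \right)} + 5766} = \frac{1}{\frac{2}{17} + 5766} = \frac{1}{\frac{98024}{17}} = \frac{17}{98024}$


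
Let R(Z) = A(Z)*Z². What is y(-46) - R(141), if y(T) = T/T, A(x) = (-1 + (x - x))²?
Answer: -19880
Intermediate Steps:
A(x) = 1 (A(x) = (-1 + 0)² = (-1)² = 1)
R(Z) = Z² (R(Z) = 1*Z² = Z²)
y(T) = 1
y(-46) - R(141) = 1 - 1*141² = 1 - 1*19881 = 1 - 19881 = -19880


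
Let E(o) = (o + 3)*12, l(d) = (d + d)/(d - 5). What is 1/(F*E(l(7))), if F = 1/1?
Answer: 1/120 ≈ 0.0083333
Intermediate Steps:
l(d) = 2*d/(-5 + d) (l(d) = (2*d)/(-5 + d) = 2*d/(-5 + d))
F = 1
E(o) = 36 + 12*o (E(o) = (3 + o)*12 = 36 + 12*o)
1/(F*E(l(7))) = 1/(1*(36 + 12*(2*7/(-5 + 7)))) = 1/(1*(36 + 12*(2*7/2))) = 1/(1*(36 + 12*(2*7*(½)))) = 1/(1*(36 + 12*7)) = 1/(1*(36 + 84)) = 1/(1*120) = 1/120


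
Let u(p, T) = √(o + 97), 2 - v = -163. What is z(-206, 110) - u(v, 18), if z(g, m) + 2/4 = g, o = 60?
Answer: -413/2 - √157 ≈ -219.03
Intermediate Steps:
v = 165 (v = 2 - 1*(-163) = 2 + 163 = 165)
z(g, m) = -½ + g
u(p, T) = √157 (u(p, T) = √(60 + 97) = √157)
z(-206, 110) - u(v, 18) = (-½ - 206) - √157 = -413/2 - √157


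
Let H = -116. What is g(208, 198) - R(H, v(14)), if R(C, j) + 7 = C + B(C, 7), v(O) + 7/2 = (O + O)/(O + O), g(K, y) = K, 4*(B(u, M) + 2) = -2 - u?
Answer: 609/2 ≈ 304.50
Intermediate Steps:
B(u, M) = -5/2 - u/4 (B(u, M) = -2 + (-2 - u)/4 = -2 + (-½ - u/4) = -5/2 - u/4)
v(O) = -5/2 (v(O) = -7/2 + (O + O)/(O + O) = -7/2 + (2*O)/((2*O)) = -7/2 + (2*O)*(1/(2*O)) = -7/2 + 1 = -5/2)
R(C, j) = -19/2 + 3*C/4 (R(C, j) = -7 + (C + (-5/2 - C/4)) = -7 + (-5/2 + 3*C/4) = -19/2 + 3*C/4)
g(208, 198) - R(H, v(14)) = 208 - (-19/2 + (¾)*(-116)) = 208 - (-19/2 - 87) = 208 - 1*(-193/2) = 208 + 193/2 = 609/2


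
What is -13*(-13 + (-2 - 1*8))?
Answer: 299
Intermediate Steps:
-13*(-13 + (-2 - 1*8)) = -13*(-13 + (-2 - 8)) = -13*(-13 - 10) = -13*(-23) = 299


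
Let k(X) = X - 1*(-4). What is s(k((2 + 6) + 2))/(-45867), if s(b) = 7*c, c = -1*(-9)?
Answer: -21/15289 ≈ -0.0013735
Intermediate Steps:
c = 9
k(X) = 4 + X (k(X) = X + 4 = 4 + X)
s(b) = 63 (s(b) = 7*9 = 63)
s(k((2 + 6) + 2))/(-45867) = 63/(-45867) = 63*(-1/45867) = -21/15289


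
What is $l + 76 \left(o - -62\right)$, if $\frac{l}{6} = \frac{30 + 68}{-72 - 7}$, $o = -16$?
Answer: $\frac{275596}{79} \approx 3488.6$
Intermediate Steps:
$l = - \frac{588}{79}$ ($l = 6 \frac{30 + 68}{-72 - 7} = 6 \frac{98}{-79} = 6 \cdot 98 \left(- \frac{1}{79}\right) = 6 \left(- \frac{98}{79}\right) = - \frac{588}{79} \approx -7.443$)
$l + 76 \left(o - -62\right) = - \frac{588}{79} + 76 \left(-16 - -62\right) = - \frac{588}{79} + 76 \left(-16 + 62\right) = - \frac{588}{79} + 76 \cdot 46 = - \frac{588}{79} + 3496 = \frac{275596}{79}$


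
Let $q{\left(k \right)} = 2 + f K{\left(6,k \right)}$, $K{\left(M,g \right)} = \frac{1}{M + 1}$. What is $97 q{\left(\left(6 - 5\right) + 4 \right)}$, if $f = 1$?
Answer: $\frac{1455}{7} \approx 207.86$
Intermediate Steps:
$K{\left(M,g \right)} = \frac{1}{1 + M}$
$q{\left(k \right)} = \frac{15}{7}$ ($q{\left(k \right)} = 2 + 1 \frac{1}{1 + 6} = 2 + 1 \cdot \frac{1}{7} = 2 + \frac{1}{7} = \frac{15}{7}$)
$97 q{\left(\left(6 - 5\right) + 4 \right)} = 97 \cdot \frac{15}{7} = \frac{1455}{7}$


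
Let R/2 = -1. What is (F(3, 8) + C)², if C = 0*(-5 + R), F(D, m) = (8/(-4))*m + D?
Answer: 169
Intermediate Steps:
R = -2 (R = 2*(-1) = -2)
F(D, m) = D - 2*m (F(D, m) = (8*(-¼))*m + D = -2*m + D = D - 2*m)
C = 0 (C = 0*(-5 - 2) = 0*(-7) = 0)
(F(3, 8) + C)² = ((3 - 2*8) + 0)² = ((3 - 16) + 0)² = (-13 + 0)² = (-13)² = 169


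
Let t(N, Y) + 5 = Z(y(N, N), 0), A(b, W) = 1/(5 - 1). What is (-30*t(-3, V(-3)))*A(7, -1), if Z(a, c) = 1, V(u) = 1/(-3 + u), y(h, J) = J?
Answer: 30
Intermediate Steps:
A(b, W) = ¼ (A(b, W) = 1/4 = ¼)
t(N, Y) = -4 (t(N, Y) = -5 + 1 = -4)
(-30*t(-3, V(-3)))*A(7, -1) = -30*(-4)*(¼) = 120*(¼) = 30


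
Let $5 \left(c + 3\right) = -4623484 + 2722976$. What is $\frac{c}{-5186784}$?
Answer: $\frac{1900523}{25933920} \approx 0.073283$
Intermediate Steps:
$c = - \frac{1900523}{5}$ ($c = -3 + \frac{-4623484 + 2722976}{5} = -3 + \frac{1}{5} \left(-1900508\right) = -3 - \frac{1900508}{5} = - \frac{1900523}{5} \approx -3.801 \cdot 10^{5}$)
$\frac{c}{-5186784} = - \frac{1900523}{5 \left(-5186784\right)} = \left(- \frac{1900523}{5}\right) \left(- \frac{1}{5186784}\right) = \frac{1900523}{25933920}$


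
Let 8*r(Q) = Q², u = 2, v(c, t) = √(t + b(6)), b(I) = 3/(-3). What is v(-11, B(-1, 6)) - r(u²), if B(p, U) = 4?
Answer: -2 + √3 ≈ -0.26795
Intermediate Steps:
b(I) = -1 (b(I) = 3*(-⅓) = -1)
v(c, t) = √(-1 + t) (v(c, t) = √(t - 1) = √(-1 + t))
r(Q) = Q²/8
v(-11, B(-1, 6)) - r(u²) = √(-1 + 4) - (2²)²/8 = √3 - 4²/8 = √3 - 16/8 = √3 - 1*2 = √3 - 2 = -2 + √3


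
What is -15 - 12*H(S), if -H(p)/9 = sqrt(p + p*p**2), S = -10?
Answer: -15 + 108*I*sqrt(1010) ≈ -15.0 + 3432.3*I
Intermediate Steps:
H(p) = -9*sqrt(p + p**3) (H(p) = -9*sqrt(p + p*p**2) = -9*sqrt(p + p**3))
-15 - 12*H(S) = -15 - (-108)*sqrt(-10 + (-10)**3) = -15 - (-108)*sqrt(-10 - 1000) = -15 - (-108)*sqrt(-1010) = -15 - (-108)*I*sqrt(1010) = -15 + 108*I*sqrt(1010)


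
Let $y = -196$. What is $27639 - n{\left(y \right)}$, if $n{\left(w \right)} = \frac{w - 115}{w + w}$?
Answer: $\frac{10834177}{392} \approx 27638.0$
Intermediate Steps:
$n{\left(w \right)} = \frac{-115 + w}{2 w}$
$27639 - n{\left(y \right)} = 27639 - \frac{-115 - 196}{2 \left(-196\right)} = 27639 - \frac{1}{2} \left(- \frac{1}{196}\right) \left(-311\right) = 27639 - \frac{311}{392} = \frac{10834177}{392}$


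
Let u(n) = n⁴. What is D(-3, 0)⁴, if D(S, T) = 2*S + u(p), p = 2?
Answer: 10000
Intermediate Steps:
D(S, T) = 16 + 2*S (D(S, T) = 2*S + 2⁴ = 2*S + 16 = 16 + 2*S)
D(-3, 0)⁴ = (16 + 2*(-3))⁴ = (16 - 6)⁴ = 10⁴ = 10000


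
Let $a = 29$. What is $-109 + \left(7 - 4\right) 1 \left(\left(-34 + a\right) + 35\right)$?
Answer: $-19$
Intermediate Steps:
$-109 + \left(7 - 4\right) 1 \left(\left(-34 + a\right) + 35\right) = -109 + \left(7 - 4\right) 1 \left(\left(-34 + 29\right) + 35\right) = -109 + 3 \cdot 1 \left(-5 + 35\right) = -109 + 3 \cdot 30 = -109 + 90 = -19$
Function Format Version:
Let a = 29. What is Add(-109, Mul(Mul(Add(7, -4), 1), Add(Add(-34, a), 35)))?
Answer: -19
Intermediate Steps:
Add(-109, Mul(Mul(Add(7, -4), 1), Add(Add(-34, a), 35))) = Add(-109, Mul(Mul(Add(7, -4), 1), Add(Add(-34, 29), 35))) = Add(-109, Mul(Mul(3, 1), Add(-5, 35))) = Add(-109, Mul(3, 30)) = Add(-109, 90) = -19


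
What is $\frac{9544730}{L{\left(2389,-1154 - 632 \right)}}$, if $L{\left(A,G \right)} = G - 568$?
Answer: $- \frac{4772365}{1177} \approx -4054.7$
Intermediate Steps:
$L{\left(A,G \right)} = -568 + G$
$\frac{9544730}{L{\left(2389,-1154 - 632 \right)}} = \frac{9544730}{-568 - 1786} = \frac{9544730}{-2354} = 9544730 \left(- \frac{1}{2354}\right) = - \frac{4772365}{1177}$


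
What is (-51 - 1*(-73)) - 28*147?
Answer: -4094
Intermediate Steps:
(-51 - 1*(-73)) - 28*147 = (-51 + 73) - 4116 = 22 - 4116 = -4094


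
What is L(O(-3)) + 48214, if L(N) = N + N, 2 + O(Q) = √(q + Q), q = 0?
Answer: 48210 + 2*I*√3 ≈ 48210.0 + 3.4641*I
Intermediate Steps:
O(Q) = -2 + √Q (O(Q) = -2 + √(0 + Q) = -2 + √Q)
L(N) = 2*N
L(O(-3)) + 48214 = 2*(-2 + √(-3)) + 48214 = 2*(-2 + I*√3) + 48214 = (-4 + 2*I*√3) + 48214 = 48210 + 2*I*√3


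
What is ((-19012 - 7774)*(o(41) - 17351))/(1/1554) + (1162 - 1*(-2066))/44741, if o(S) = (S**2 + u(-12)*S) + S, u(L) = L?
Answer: 30023169882857712/44741 ≈ 6.7104e+11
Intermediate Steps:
o(S) = S**2 - 11*S (o(S) = (S**2 - 12*S) + S = S**2 - 11*S)
((-19012 - 7774)*(o(41) - 17351))/(1/1554) + (1162 - 1*(-2066))/44741 = ((-19012 - 7774)*(41*(-11 + 41) - 17351))/(1/1554) + (1162 - 1*(-2066))/44741 = (-26786*(41*30 - 17351))/(1/1554) + (1162 + 2066)*(1/44741) = -26786*(1230 - 17351)*1554 + 3228*(1/44741) = -26786*(-16121)*1554 + 3228/44741 = 431817106*1554 + 3228/44741 = 671043782724 + 3228/44741 = 30023169882857712/44741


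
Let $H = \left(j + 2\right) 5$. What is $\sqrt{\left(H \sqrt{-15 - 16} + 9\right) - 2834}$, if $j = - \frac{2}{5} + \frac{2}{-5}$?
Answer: $\sqrt{-2825 + 6 i \sqrt{31}} \approx 0.3143 + 53.152 i$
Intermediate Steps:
$j = - \frac{4}{5}$ ($j = \left(-2\right) \frac{1}{5} + 2 \left(- \frac{1}{5}\right) = - \frac{2}{5} - \frac{2}{5} = - \frac{4}{5} \approx -0.8$)
$H = 6$ ($H = \left(- \frac{4}{5} + 2\right) 5 = \frac{6}{5} \cdot 5 = 6$)
$\sqrt{\left(H \sqrt{-15 - 16} + 9\right) - 2834} = \sqrt{\left(6 \sqrt{-15 - 16} + 9\right) - 2834} = \sqrt{\left(6 \sqrt{-31} + 9\right) - 2834} = \sqrt{\left(6 i \sqrt{31} + 9\right) - 2834} = \sqrt{\left(9 + 6 i \sqrt{31}\right) - 2834} = \sqrt{-2825 + 6 i \sqrt{31}}$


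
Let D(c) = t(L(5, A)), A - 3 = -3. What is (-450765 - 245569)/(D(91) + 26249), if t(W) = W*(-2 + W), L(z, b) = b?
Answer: -696334/26249 ≈ -26.528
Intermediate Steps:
A = 0 (A = 3 - 3 = 0)
D(c) = 0 (D(c) = 0*(-2 + 0) = 0*(-2) = 0)
(-450765 - 245569)/(D(91) + 26249) = (-450765 - 245569)/(0 + 26249) = -696334/26249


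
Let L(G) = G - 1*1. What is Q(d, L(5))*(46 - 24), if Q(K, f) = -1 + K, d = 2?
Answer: 22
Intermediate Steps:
L(G) = -1 + G (L(G) = G - 1 = -1 + G)
Q(d, L(5))*(46 - 24) = (-1 + 2)*(46 - 24) = 1*22 = 22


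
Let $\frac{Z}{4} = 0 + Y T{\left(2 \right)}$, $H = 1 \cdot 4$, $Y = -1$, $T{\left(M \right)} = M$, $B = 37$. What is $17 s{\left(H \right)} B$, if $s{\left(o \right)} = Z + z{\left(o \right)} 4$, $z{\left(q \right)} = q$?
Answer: $5032$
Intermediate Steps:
$H = 4$
$Z = -8$ ($Z = 4 \left(0 - 2\right) = 4 \left(-2\right) = -8$)
$s{\left(o \right)} = -8 + 4 o$ ($s{\left(o \right)} = -8 + o 4 = -8 + 4 o$)
$17 s{\left(H \right)} B = 17 \left(-8 + 4 \cdot 4\right) 37 = 17 \left(-8 + 16\right) 37 = 17 \cdot 8 \cdot 37 = 136 \cdot 37 = 5032$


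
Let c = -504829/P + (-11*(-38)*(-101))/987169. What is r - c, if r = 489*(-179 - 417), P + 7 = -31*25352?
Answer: -226112883988861843/775834873311 ≈ -2.9144e+5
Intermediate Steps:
P = -785919 (P = -7 - 31*25352 = -7 - 785912 = -785919)
r = -291444 (r = 489*(-596) = -291444)
c = 465171610759/775834873311 (c = -504829/(-785919) + (-11*(-38)*(-101))/987169 = -504829*(-1/785919) + (418*(-101))*(1/987169) = 504829/785919 - 42218*1/987169 = 504829/785919 - 42218/987169 = 465171610759/775834873311 ≈ 0.59958)
r - c = -291444 - 1*465171610759/775834873311 = -291444 - 465171610759/775834873311 = -226112883988861843/775834873311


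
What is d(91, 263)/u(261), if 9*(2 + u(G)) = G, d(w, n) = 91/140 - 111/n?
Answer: 1199/142020 ≈ 0.0084425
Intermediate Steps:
d(w, n) = 13/20 - 111/n (d(w, n) = 91*(1/140) - 111/n = 13/20 - 111/n)
u(G) = -2 + G/9
d(91, 263)/u(261) = (13/20 - 111/263)/(-2 + (⅑)*261) = (13/20 - 111*1/263)/(-2 + 29) = (13/20 - 111/263)/27 = (1199/5260)*(1/27) = 1199/142020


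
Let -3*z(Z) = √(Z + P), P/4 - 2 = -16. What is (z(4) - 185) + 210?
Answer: 25 - 2*I*√13/3 ≈ 25.0 - 2.4037*I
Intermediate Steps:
P = -56 (P = 8 + 4*(-16) = 8 - 64 = -56)
z(Z) = -√(-56 + Z)/3 (z(Z) = -√(Z - 56)/3 = -√(-56 + Z)/3)
(z(4) - 185) + 210 = (-√(-56 + 4)/3 - 185) + 210 = (-2*I*√13/3 - 185) + 210 = (-185 - 2*I*√13/3) + 210 = 25 - 2*I*√13/3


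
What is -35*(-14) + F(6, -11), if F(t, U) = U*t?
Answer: 424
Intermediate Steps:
-35*(-14) + F(6, -11) = -35*(-14) - 11*6 = 490 - 66 = 424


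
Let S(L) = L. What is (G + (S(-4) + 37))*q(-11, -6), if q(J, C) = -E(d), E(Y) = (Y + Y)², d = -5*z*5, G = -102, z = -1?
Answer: 172500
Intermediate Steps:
d = 25 (d = -5*(-1)*5 = 5*5 = 25)
E(Y) = 4*Y² (E(Y) = (2*Y)² = 4*Y²)
q(J, C) = -2500 (q(J, C) = -4*25² = -4*625 = -1*2500 = -2500)
(G + (S(-4) + 37))*q(-11, -6) = (-102 + (-4 + 37))*(-2500) = (-102 + 33)*(-2500) = -69*(-2500) = 172500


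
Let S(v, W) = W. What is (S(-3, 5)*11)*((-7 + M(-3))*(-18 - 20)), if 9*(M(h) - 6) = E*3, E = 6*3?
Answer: -10450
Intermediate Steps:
E = 18
M(h) = 12 (M(h) = 6 + (18*3)/9 = 6 + (⅑)*54 = 6 + 6 = 12)
(S(-3, 5)*11)*((-7 + M(-3))*(-18 - 20)) = (5*11)*((-7 + 12)*(-18 - 20)) = 55*(5*(-38)) = 55*(-190) = -10450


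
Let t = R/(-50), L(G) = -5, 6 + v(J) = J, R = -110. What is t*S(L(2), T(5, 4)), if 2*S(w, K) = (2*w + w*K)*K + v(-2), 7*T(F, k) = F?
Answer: -9537/490 ≈ -19.463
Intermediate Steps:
v(J) = -6 + J
T(F, k) = F/7
t = 11/5 (t = -110/(-50) = -110*(-1/50) = 11/5 ≈ 2.2000)
S(w, K) = -4 + K*(2*w + K*w)/2 (S(w, K) = ((2*w + w*K)*K + (-6 - 2))/2 = ((2*w + K*w)*K - 8)/2 = (K*(2*w + K*w) - 8)/2 = (-8 + K*(2*w + K*w))/2 = -4 + K*(2*w + K*w)/2)
t*S(L(2), T(5, 4)) = 11*(-4 + ((1/7)*5)*(-5) + (1/2)*(-5)*((1/7)*5)**2)/5 = 11*(-4 + (5/7)*(-5) + (1/2)*(-5)*(5/7)**2)/5 = 11*(-4 - 25/7 + (1/2)*(-5)*(25/49))/5 = 11*(-4 - 25/7 - 125/98)/5 = (11/5)*(-867/98) = -9537/490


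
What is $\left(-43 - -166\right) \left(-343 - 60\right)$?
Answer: $-49569$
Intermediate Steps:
$\left(-43 - -166\right) \left(-343 - 60\right) = \left(-43 + 166\right) \left(-403\right) = 123 \left(-403\right) = -49569$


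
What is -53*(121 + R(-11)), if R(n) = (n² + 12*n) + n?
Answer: -5247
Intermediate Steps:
R(n) = n² + 13*n
-53*(121 + R(-11)) = -53*(121 - 11*(13 - 11)) = -53*(121 - 11*2) = -53*(121 - 22) = -53*99 = -5247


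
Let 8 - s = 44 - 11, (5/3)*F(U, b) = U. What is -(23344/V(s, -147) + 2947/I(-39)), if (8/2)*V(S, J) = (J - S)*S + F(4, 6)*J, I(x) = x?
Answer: 10767461/262977 ≈ 40.945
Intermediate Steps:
F(U, b) = 3*U/5
s = -25 (s = 8 - (44 - 11) = 8 - 1*33 = 8 - 33 = -25)
V(S, J) = 3*J/5 + S*(J - S)/4 (V(S, J) = ((J - S)*S + ((⅗)*4)*J)/4 = (S*(J - S) + 12*J/5)/4 = (12*J/5 + S*(J - S))/4 = 3*J/5 + S*(J - S)/4)
-(23344/V(s, -147) + 2947/I(-39)) = -(23344/(-¼*(-25)² + (⅗)*(-147) + (¼)*(-147)*(-25)) + 2947/(-39)) = -(23344/(-¼*625 - 441/5 + 3675/4) + 2947*(-1/39)) = -(23344/(-625/4 - 441/5 + 3675/4) - 2947/39) = -(23344/(6743/10) - 2947/39) = -(23344*(10/6743) - 2947/39) = -(233440/6743 - 2947/39) = -1*(-10767461/262977) = 10767461/262977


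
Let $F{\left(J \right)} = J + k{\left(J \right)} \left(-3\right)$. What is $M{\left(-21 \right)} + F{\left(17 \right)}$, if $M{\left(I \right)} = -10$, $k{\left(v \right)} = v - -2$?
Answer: $-50$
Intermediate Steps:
$k{\left(v \right)} = 2 + v$ ($k{\left(v \right)} = v + 2 = 2 + v$)
$F{\left(J \right)} = -6 - 2 J$ ($F{\left(J \right)} = J + \left(2 + J\right) \left(-3\right) = J - \left(6 + 3 J\right) = -6 - 2 J$)
$M{\left(-21 \right)} + F{\left(17 \right)} = -10 - 40 = -50$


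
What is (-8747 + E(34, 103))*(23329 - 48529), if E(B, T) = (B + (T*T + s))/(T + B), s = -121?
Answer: 29932988400/137 ≈ 2.1849e+8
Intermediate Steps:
E(B, T) = (-121 + B + T²)/(B + T) (E(B, T) = (B + (T*T - 121))/(T + B) = (B + (T² - 121))/(B + T) = (B + (-121 + T²))/(B + T) = (-121 + B + T²)/(B + T))
(-8747 + E(34, 103))*(23329 - 48529) = (-8747 + (-121 + 34 + 103²)/(34 + 103))*(23329 - 48529) = (-8747 + (-121 + 34 + 10609)/137)*(-25200) = (-8747 + (1/137)*10522)*(-25200) = (-8747 + 10522/137)*(-25200) = -1187817/137*(-25200) = 29932988400/137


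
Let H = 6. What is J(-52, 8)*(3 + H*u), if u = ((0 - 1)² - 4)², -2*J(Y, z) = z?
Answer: -228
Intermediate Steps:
J(Y, z) = -z/2
u = 9 (u = ((-1)² - 4)² = (1 - 4)² = (-3)² = 9)
J(-52, 8)*(3 + H*u) = (-½*8)*(3 + 6*9) = -4*(3 + 54) = -4*57 = -228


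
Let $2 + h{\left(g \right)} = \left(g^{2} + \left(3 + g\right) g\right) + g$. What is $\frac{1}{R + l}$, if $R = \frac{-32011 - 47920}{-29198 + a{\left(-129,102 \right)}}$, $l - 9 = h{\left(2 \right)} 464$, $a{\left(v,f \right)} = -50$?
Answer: $\frac{29248}{190338171} \approx 0.00015366$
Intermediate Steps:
$h{\left(g \right)} = -2 + g + g^{2} + g \left(3 + g\right)$ ($h{\left(g \right)} = -2 + \left(\left(g^{2} + \left(3 + g\right) g\right) + g\right) = -2 + \left(\left(g^{2} + g \left(3 + g\right)\right) + g\right) = -2 + \left(g + g^{2} + g \left(3 + g\right)\right) = -2 + g + g^{2} + g \left(3 + g\right)$)
$l = 6505$ ($l = 9 + \left(-2 + 2 \cdot 2^{2} + 4 \cdot 2\right) 464 = 9 + \left(-2 + 2 \cdot 4 + 8\right) 464 = 9 + \left(-2 + 8 + 8\right) 464 = 9 + 14 \cdot 464 = 9 + 6496 = 6505$)
$R = \frac{79931}{29248}$ ($R = \frac{-32011 - 47920}{-29198 - 50} = - \frac{79931}{-29248} = \left(-79931\right) \left(- \frac{1}{29248}\right) = \frac{79931}{29248} \approx 2.7329$)
$\frac{1}{R + l} = \frac{1}{\frac{79931}{29248} + 6505} = \frac{1}{\frac{190338171}{29248}} = \frac{29248}{190338171}$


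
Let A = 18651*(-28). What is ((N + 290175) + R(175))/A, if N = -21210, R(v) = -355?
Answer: -134305/261114 ≈ -0.51435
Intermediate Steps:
A = -522228
((N + 290175) + R(175))/A = ((-21210 + 290175) - 355)/(-522228) = (268965 - 355)*(-1/522228) = 268610*(-1/522228) = -134305/261114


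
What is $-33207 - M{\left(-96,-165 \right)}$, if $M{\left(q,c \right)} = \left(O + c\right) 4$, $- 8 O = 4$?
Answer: $-32545$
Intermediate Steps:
$O = - \frac{1}{2}$ ($O = \left(- \frac{1}{8}\right) 4 = - \frac{1}{2} \approx -0.5$)
$M{\left(q,c \right)} = -2 + 4 c$ ($M{\left(q,c \right)} = \left(- \frac{1}{2} + c\right) 4 = -2 + 4 c$)
$-33207 - M{\left(-96,-165 \right)} = -33207 - \left(-2 + 4 \left(-165\right)\right) = -33207 - \left(-2 - 660\right) = -33207 - -662 = -33207 + 662 = -32545$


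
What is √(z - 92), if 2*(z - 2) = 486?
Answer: 3*√17 ≈ 12.369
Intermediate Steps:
z = 245 (z = 2 + (½)*486 = 2 + 243 = 245)
√(z - 92) = √(245 - 92) = √153 = 3*√17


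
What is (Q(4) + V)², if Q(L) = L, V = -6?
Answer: 4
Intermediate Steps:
(Q(4) + V)² = (4 - 6)² = (-2)² = 4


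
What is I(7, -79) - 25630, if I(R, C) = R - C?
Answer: -25544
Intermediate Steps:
I(7, -79) - 25630 = (7 - 1*(-79)) - 25630 = (7 + 79) - 25630 = 86 - 25630 = -25544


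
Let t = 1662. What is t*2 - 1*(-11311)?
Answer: 14635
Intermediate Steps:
t*2 - 1*(-11311) = 1662*2 - 1*(-11311) = 3324 + 11311 = 14635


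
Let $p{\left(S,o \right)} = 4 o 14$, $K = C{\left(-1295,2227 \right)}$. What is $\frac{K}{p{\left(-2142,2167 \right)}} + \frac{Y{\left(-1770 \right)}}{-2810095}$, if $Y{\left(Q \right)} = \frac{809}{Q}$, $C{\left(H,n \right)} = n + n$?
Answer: $\frac{5538426728467}{150897211934700} \approx 0.036703$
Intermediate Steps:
$C{\left(H,n \right)} = 2 n$
$K = 4454$ ($K = 2 \cdot 2227 = 4454$)
$p{\left(S,o \right)} = 56 o$
$\frac{K}{p{\left(-2142,2167 \right)}} + \frac{Y{\left(-1770 \right)}}{-2810095} = \frac{4454}{56 \cdot 2167} + \frac{809 \frac{1}{-1770}}{-2810095} = \frac{4454}{121352} + 809 \left(- \frac{1}{1770}\right) \left(- \frac{1}{2810095}\right) = 4454 \cdot \frac{1}{121352} - - \frac{809}{4973868150} = \frac{2227}{60676} + \frac{809}{4973868150} = \frac{5538426728467}{150897211934700}$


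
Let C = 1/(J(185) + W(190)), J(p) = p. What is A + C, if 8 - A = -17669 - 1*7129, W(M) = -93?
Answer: 2282153/92 ≈ 24806.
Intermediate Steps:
C = 1/92 (C = 1/(185 - 93) = 1/92 ≈ 0.010870)
A = 24806 (A = 8 - (-17669 - 1*7129) = 8 - (-17669 - 7129) = 8 - 1*(-24798) = 8 + 24798 = 24806)
A + C = 24806 + 1/92 = 2282153/92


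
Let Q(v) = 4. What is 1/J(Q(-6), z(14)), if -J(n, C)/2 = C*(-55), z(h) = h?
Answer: 1/1540 ≈ 0.00064935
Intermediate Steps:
J(n, C) = 110*C (J(n, C) = -2*C*(-55) = -(-110)*C = 110*C)
1/J(Q(-6), z(14)) = 1/(110*14) = 1/1540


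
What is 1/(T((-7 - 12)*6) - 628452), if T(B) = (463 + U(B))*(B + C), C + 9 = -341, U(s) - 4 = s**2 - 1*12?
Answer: -1/6869716 ≈ -1.4557e-7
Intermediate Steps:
U(s) = -8 + s**2 (U(s) = 4 + (s**2 - 1*12) = 4 + (s**2 - 12) = 4 + (-12 + s**2) = -8 + s**2)
C = -350 (C = -9 - 341 = -350)
T(B) = (-350 + B)*(455 + B**2) (T(B) = (463 + (-8 + B**2))*(B - 350) = (455 + B**2)*(-350 + B) = (-350 + B)*(455 + B**2))
1/(T((-7 - 12)*6) - 628452) = 1/((-159250 + ((-7 - 12)*6)**3 - 350*36*(-7 - 12)**2 + 455*((-7 - 12)*6)) - 628452) = 1/((-159250 + (-19*6)**3 - 350*(-19*6)**2 + 455*(-19*6)) - 628452) = 1/((-159250 + (-114)**3 - 350*(-114)**2 + 455*(-114)) - 628452) = 1/((-159250 - 1481544 - 350*12996 - 51870) - 628452) = 1/((-159250 - 1481544 - 4548600 - 51870) - 628452) = 1/(-6241264 - 628452) = 1/(-6869716) = -1/6869716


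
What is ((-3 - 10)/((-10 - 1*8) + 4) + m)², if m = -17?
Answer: 50625/196 ≈ 258.29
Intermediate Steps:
((-3 - 10)/((-10 - 1*8) + 4) + m)² = ((-3 - 10)/((-10 - 1*8) + 4) - 17)² = (-13/((-10 - 8) + 4) - 17)² = (-13/(-18 + 4) - 17)² = (-13/(-14) - 17)² = (-13*(-1/14) - 17)² = (13/14 - 17)² = (-225/14)² = 50625/196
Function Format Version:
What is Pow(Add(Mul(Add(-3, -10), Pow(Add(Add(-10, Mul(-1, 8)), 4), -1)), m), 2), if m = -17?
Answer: Rational(50625, 196) ≈ 258.29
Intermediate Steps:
Pow(Add(Mul(Add(-3, -10), Pow(Add(Add(-10, Mul(-1, 8)), 4), -1)), m), 2) = Pow(Add(Mul(Add(-3, -10), Pow(Add(Add(-10, Mul(-1, 8)), 4), -1)), -17), 2) = Pow(Add(Mul(-13, Pow(Add(Add(-10, -8), 4), -1)), -17), 2) = Pow(Add(Mul(-13, Pow(Add(-18, 4), -1)), -17), 2) = Pow(Add(Mul(-13, Pow(-14, -1)), -17), 2) = Pow(Add(Mul(-13, Rational(-1, 14)), -17), 2) = Pow(Add(Rational(13, 14), -17), 2) = Pow(Rational(-225, 14), 2) = Rational(50625, 196)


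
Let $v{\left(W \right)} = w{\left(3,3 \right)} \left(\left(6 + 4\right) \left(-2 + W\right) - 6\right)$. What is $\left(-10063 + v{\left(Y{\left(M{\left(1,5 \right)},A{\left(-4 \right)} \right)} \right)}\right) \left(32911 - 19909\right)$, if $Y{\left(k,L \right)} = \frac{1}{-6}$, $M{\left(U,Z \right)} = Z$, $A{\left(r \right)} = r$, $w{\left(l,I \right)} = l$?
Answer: $-131918292$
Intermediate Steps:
$Y{\left(k,L \right)} = - \frac{1}{6}$
$v{\left(W \right)} = -78 + 30 W$ ($v{\left(W \right)} = 3 \left(\left(6 + 4\right) \left(-2 + W\right) - 6\right) = 3 \left(10 \left(-2 + W\right) - 6\right) = 3 \left(\left(-20 + 10 W\right) - 6\right) = 3 \left(-26 + 10 W\right) = -78 + 30 W$)
$\left(-10063 + v{\left(Y{\left(M{\left(1,5 \right)},A{\left(-4 \right)} \right)} \right)}\right) \left(32911 - 19909\right) = \left(-10063 + \left(-78 + 30 \left(- \frac{1}{6}\right)\right)\right) \left(32911 - 19909\right) = \left(-10063 - 83\right) 13002 = \left(-10146\right) 13002 = -131918292$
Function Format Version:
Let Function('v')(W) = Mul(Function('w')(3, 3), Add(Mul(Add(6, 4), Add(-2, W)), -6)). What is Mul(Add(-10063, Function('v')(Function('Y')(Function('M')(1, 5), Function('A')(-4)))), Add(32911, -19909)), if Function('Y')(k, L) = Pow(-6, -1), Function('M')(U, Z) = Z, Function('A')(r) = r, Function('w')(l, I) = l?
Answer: -131918292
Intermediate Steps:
Function('Y')(k, L) = Rational(-1, 6)
Function('v')(W) = Add(-78, Mul(30, W)) (Function('v')(W) = Mul(3, Add(Mul(Add(6, 4), Add(-2, W)), -6)) = Mul(3, Add(Mul(10, Add(-2, W)), -6)) = Mul(3, Add(Add(-20, Mul(10, W)), -6)) = Mul(3, Add(-26, Mul(10, W))) = Add(-78, Mul(30, W)))
Mul(Add(-10063, Function('v')(Function('Y')(Function('M')(1, 5), Function('A')(-4)))), Add(32911, -19909)) = Mul(Add(-10063, Add(-78, Mul(30, Rational(-1, 6)))), Add(32911, -19909)) = Mul(Add(-10063, Add(-78, -5)), 13002) = Mul(Add(-10063, -83), 13002) = Mul(-10146, 13002) = -131918292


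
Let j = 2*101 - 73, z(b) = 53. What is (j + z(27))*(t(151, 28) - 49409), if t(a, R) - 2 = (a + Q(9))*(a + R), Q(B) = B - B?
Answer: -4072796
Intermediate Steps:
j = 129 (j = 202 - 73 = 129)
Q(B) = 0
t(a, R) = 2 + a*(R + a) (t(a, R) = 2 + (a + 0)*(a + R) = 2 + a*(R + a))
(j + z(27))*(t(151, 28) - 49409) = (129 + 53)*((2 + 151² + 28*151) - 49409) = 182*((2 + 22801 + 4228) - 49409) = 182*(27031 - 49409) = 182*(-22378) = -4072796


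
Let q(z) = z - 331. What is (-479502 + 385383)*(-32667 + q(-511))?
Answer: 3153833571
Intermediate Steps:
q(z) = -331 + z
(-479502 + 385383)*(-32667 + q(-511)) = (-479502 + 385383)*(-32667 + (-331 - 511)) = -94119*(-32667 - 842) = -94119*(-33509) = 3153833571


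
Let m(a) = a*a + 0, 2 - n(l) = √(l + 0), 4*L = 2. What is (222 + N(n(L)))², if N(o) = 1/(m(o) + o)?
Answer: 699285336/14161 + 528880*√2/14161 ≈ 49434.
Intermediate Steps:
L = ½ (L = (¼)*2 = ½ ≈ 0.50000)
n(l) = 2 - √l (n(l) = 2 - √(l + 0) = 2 - √l)
m(a) = a² (m(a) = a² + 0 = a²)
N(o) = 1/(o + o²) (N(o) = 1/(o² + o) = 1/(o + o²))
(222 + N(n(L)))² = (222 + 1/((2 - √(½))*(1 + (2 - √(½)))))² = (222 + 1/((2 - √2/2)*(1 + (2 - √2/2))))² = (222 + 1/((2 - √2/2)*(3 - √2/2)))²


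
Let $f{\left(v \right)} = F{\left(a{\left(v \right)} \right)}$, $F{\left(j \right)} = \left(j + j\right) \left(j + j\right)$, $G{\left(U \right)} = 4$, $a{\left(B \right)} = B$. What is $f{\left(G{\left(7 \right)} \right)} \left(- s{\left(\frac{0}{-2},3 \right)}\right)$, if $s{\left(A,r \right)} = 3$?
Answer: $-192$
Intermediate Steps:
$F{\left(j \right)} = 4 j^{2}$ ($F{\left(j \right)} = 2 j 2 j = 4 j^{2}$)
$f{\left(v \right)} = 4 v^{2}$
$f{\left(G{\left(7 \right)} \right)} \left(- s{\left(\frac{0}{-2},3 \right)}\right) = 4 \cdot 4^{2} \left(\left(-1\right) 3\right) = 4 \cdot 16 \left(-3\right) = 64 \left(-3\right) = -192$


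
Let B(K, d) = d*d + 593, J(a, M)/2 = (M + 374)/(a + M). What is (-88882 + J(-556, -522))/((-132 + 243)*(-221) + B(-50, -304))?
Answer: -23953625/18454821 ≈ -1.2980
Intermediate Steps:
J(a, M) = 2*(374 + M)/(M + a) (J(a, M) = 2*((M + 374)/(a + M)) = 2*((374 + M)/(M + a)) = 2*(374 + M)/(M + a))
B(K, d) = 593 + d² (B(K, d) = d² + 593 = 593 + d²)
(-88882 + J(-556, -522))/((-132 + 243)*(-221) + B(-50, -304)) = (-88882 + 2*(374 - 522)/(-522 - 556))/((-132 + 243)*(-221) + (593 + (-304)²)) = (-88882 + 2*(-148)/(-1078))/(111*(-221) + (593 + 92416)) = (-88882 + 2*(-1/1078)*(-148))/(-24531 + 93009) = (-88882 + 148/539)/68478 = -47907250/539*1/68478 = -23953625/18454821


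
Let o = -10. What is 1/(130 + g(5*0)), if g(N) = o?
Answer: 1/120 ≈ 0.0083333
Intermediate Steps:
g(N) = -10
1/(130 + g(5*0)) = 1/(130 - 10) = 1/120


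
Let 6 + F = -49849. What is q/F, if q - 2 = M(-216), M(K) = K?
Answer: 214/49855 ≈ 0.0042925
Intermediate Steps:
F = -49855 (F = -6 - 49849 = -49855)
q = -214 (q = 2 - 216 = -214)
q/F = -214/(-49855) = -214*(-1/49855) = 214/49855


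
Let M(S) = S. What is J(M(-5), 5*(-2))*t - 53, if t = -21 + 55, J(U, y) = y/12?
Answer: -244/3 ≈ -81.333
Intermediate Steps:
J(U, y) = y/12 (J(U, y) = y*(1/12) = y/12)
t = 34
J(M(-5), 5*(-2))*t - 53 = ((5*(-2))/12)*34 - 53 = ((1/12)*(-10))*34 - 53 = -⅚*34 - 53 = -85/3 - 53 = -244/3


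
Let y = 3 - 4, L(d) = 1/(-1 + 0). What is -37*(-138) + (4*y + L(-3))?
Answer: 5101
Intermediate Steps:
L(d) = -1 (L(d) = 1/(-1) = -1)
y = -1
-37*(-138) + (4*y + L(-3)) = -37*(-138) + (4*(-1) - 1) = 5106 + (-4 - 1) = 5106 - 5 = 5101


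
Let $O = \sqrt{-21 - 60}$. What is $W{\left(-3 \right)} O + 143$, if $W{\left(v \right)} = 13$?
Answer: $143 + 117 i \approx 143.0 + 117.0 i$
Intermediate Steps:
$O = 9 i$ ($O = \sqrt{-81} = 9 i \approx 9.0 i$)
$W{\left(-3 \right)} O + 143 = 13 \cdot 9 i + 143 = 117 i + 143 = 143 + 117 i$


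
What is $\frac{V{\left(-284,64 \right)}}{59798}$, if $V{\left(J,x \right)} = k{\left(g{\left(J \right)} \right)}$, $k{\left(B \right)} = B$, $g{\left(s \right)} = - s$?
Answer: $\frac{142}{29899} \approx 0.0047493$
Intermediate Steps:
$V{\left(J,x \right)} = - J$
$\frac{V{\left(-284,64 \right)}}{59798} = \frac{\left(-1\right) \left(-284\right)}{59798} = 284 \cdot \frac{1}{59798} = \frac{142}{29899}$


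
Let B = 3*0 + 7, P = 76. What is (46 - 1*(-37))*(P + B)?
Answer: 6889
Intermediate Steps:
B = 7 (B = 0 + 7 = 7)
(46 - 1*(-37))*(P + B) = (46 - 1*(-37))*(76 + 7) = (46 + 37)*83 = 83*83 = 6889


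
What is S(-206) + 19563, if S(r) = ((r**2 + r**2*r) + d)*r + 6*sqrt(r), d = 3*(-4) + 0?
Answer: 1792094315 + 6*I*sqrt(206) ≈ 1.7921e+9 + 86.116*I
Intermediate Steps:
d = -12 (d = -12 + 0 = -12)
S(r) = 6*sqrt(r) + r*(-12 + r**2 + r**3) (S(r) = ((r**2 + r**2*r) - 12)*r + 6*sqrt(r) = ((r**2 + r**3) - 12)*r + 6*sqrt(r) = (-12 + r**2 + r**3)*r + 6*sqrt(r) = r*(-12 + r**2 + r**3) + 6*sqrt(r) = 6*sqrt(r) + r*(-12 + r**2 + r**3))
S(-206) + 19563 = ((-206)**3 + (-206)**4 - 12*(-206) + 6*sqrt(-206)) + 19563 = (-8741816 + 1800814096 + 2472 + 6*(I*sqrt(206))) + 19563 = (-8741816 + 1800814096 + 2472 + 6*I*sqrt(206)) + 19563 = (1792074752 + 6*I*sqrt(206)) + 19563 = 1792094315 + 6*I*sqrt(206)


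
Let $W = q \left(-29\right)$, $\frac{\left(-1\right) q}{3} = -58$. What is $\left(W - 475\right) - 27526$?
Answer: $-33047$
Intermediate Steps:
$q = 174$ ($q = \left(-3\right) \left(-58\right) = 174$)
$W = -5046$ ($W = 174 \left(-29\right) = -5046$)
$\left(W - 475\right) - 27526 = \left(-5046 - 475\right) - 27526 = -5521 - 27526 = -33047$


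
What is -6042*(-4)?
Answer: 24168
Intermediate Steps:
-6042*(-4) = 24168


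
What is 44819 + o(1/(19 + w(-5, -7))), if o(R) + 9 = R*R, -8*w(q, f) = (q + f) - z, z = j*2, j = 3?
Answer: 323752266/7225 ≈ 44810.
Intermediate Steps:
z = 6 (z = 3*2 = 6)
w(q, f) = 3/4 - f/8 - q/8 (w(q, f) = -((q + f) - 1*6)/8 = -((f + q) - 6)/8 = -(-6 + f + q)/8 = 3/4 - f/8 - q/8)
o(R) = -9 + R**2 (o(R) = -9 + R*R = -9 + R**2)
44819 + o(1/(19 + w(-5, -7))) = 44819 + (-9 + (1/(19 + (3/4 - 1/8*(-7) - 1/8*(-5))))**2) = 44819 + (-9 + (1/(19 + (3/4 + 7/8 + 5/8)))**2) = 44819 + (-9 + (1/(19 + 9/4))**2) = 44819 + (-9 + (1/(85/4))**2) = 44819 + (-9 + (4/85)**2) = 44819 + (-9 + 16/7225) = 44819 - 65009/7225 = 323752266/7225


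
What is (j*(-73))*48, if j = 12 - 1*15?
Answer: 10512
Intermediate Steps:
j = -3 (j = 12 - 15 = -3)
(j*(-73))*48 = -3*(-73)*48 = 219*48 = 10512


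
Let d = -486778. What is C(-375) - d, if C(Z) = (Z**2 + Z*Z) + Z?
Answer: 767653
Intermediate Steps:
C(Z) = Z + 2*Z**2 (C(Z) = (Z**2 + Z**2) + Z = 2*Z**2 + Z = Z + 2*Z**2)
C(-375) - d = -375*(1 + 2*(-375)) - 1*(-486778) = -375*(1 - 750) + 486778 = -375*(-749) + 486778 = 280875 + 486778 = 767653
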